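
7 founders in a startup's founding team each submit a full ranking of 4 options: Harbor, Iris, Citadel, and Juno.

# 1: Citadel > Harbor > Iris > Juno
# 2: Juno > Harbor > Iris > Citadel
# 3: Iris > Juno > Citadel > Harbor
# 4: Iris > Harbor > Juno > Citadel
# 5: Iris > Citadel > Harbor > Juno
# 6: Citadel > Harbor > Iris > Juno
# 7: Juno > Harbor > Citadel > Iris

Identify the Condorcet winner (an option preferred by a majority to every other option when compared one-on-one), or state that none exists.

No Condorcet winner

Head-to-head results (7 voters total):
Harbor vs Iris: Harbor wins 4–3.
Harbor vs Citadel: Citadel wins 4–3.
Harbor vs Juno: Harbor wins 4–3.
Iris vs Citadel: Iris wins 4–3.
Iris vs Juno: Iris wins 5–2.
Citadel vs Juno: Juno wins 4–3.
No candidate beats all others: Harbor beats Iris beats Citadel beats Harbor, a majority cycle.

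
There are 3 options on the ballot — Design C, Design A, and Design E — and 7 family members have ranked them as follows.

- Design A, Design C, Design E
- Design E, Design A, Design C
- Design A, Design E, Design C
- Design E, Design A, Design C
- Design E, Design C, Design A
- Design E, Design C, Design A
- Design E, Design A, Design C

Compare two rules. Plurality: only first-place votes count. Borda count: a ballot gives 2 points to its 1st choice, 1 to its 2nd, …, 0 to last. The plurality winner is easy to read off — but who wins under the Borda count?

Design E

Plurality first-place counts: Design C 0, Design A 2, Design E 5 → Design E.
Borda totals: Design C 3, Design A 7, Design E 11 → Design E.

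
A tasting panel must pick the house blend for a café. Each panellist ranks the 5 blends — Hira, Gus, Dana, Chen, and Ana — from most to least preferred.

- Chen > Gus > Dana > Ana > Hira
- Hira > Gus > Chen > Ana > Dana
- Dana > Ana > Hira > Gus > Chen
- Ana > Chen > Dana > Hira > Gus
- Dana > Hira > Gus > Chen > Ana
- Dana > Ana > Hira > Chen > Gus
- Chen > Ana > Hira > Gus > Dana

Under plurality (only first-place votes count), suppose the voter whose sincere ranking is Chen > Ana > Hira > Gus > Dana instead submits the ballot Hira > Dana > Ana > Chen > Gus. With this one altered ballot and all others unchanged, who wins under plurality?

Dana

First-place totals with the altered ballot: Hira 2, Gus 0, Dana 3, Chen 1, Ana 1.
The winner is unchanged: still Dana.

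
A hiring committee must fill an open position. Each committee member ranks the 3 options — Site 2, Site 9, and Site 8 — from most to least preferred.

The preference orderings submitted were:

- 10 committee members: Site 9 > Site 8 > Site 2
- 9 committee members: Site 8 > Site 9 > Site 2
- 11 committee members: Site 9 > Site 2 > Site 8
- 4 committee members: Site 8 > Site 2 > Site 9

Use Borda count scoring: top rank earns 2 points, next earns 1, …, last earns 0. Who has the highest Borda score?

Borda scores:
  Site 2: 10·0 + 9·0 + 11·1 + 4·1 = 15
  Site 9: 10·2 + 9·1 + 11·2 + 4·0 = 51
  Site 8: 10·1 + 9·2 + 11·0 + 4·2 = 36
Site 9 has the highest total.

Site 9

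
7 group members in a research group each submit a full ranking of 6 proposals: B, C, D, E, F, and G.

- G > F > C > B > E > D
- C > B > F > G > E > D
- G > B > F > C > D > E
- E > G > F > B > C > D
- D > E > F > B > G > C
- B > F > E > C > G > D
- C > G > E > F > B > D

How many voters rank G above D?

6

Ballots ranking G above D: 6.
Ballots ranking D above G: 1.
So 6 of 7 voters prefer G to D.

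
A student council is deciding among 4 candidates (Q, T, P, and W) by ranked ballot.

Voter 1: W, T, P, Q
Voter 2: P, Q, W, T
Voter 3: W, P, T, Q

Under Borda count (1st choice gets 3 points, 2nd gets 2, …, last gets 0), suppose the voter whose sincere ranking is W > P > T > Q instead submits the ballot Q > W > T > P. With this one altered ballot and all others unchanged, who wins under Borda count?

Borda totals with the altered ballot: Q 5, T 3, P 4, W 6.
The winner is unchanged: still W.

W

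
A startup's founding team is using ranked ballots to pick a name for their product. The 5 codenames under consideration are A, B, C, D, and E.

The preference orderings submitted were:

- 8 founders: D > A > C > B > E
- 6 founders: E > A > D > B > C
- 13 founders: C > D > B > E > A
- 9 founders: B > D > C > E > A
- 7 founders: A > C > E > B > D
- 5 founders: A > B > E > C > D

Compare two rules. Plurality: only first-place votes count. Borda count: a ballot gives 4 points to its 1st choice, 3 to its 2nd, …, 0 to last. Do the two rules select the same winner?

Plurality first-place counts: A 12, B 9, C 13, D 8, E 6 → C.
Borda totals: A 90, B 98, C 112, D 110, E 70 → C.
The two rules agree on C.

Yes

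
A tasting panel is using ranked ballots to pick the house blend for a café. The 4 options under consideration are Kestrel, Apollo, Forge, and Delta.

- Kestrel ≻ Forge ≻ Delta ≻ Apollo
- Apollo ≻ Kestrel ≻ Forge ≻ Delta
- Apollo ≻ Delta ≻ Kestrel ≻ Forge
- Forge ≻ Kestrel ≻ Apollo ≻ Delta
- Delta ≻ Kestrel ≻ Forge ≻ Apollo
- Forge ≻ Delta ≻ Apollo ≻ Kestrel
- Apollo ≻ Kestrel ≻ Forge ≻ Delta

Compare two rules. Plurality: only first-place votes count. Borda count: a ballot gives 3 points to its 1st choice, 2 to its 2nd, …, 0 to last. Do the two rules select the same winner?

Plurality first-place counts: Kestrel 1, Apollo 3, Forge 2, Delta 1 → Apollo.
Borda totals: Kestrel 12, Apollo 11, Forge 11, Delta 8 → Kestrel.
The two rules disagree: plurality picks Apollo, Borda picks Kestrel.

No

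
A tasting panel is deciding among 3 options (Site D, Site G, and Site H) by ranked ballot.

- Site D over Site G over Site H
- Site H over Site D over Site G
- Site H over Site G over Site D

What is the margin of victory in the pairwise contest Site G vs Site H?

1

Ballots ranking Site G above Site H: 1.
Ballots ranking Site H above Site G: 2.
Site H wins 2–1, a margin of 1.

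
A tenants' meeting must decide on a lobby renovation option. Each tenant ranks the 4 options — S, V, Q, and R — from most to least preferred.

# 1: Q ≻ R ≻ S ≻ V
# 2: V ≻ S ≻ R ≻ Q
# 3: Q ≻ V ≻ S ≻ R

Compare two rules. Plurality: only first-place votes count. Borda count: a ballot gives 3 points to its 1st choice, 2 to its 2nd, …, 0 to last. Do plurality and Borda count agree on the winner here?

Plurality first-place counts: S 0, V 1, Q 2, R 0 → Q.
Borda totals: S 4, V 5, Q 6, R 3 → Q.
The two rules agree on Q.

Yes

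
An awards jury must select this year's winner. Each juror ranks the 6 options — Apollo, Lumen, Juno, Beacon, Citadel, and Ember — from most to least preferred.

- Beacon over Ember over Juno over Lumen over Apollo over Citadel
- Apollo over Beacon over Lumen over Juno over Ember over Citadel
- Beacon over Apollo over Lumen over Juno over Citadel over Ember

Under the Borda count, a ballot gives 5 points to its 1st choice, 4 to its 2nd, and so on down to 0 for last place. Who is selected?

Borda scores:
  Apollo: 1 + 5 + 4 = 10
  Lumen: 2 + 3 + 3 = 8
  Juno: 3 + 2 + 2 = 7
  Beacon: 5 + 4 + 5 = 14
  Citadel: 0 + 0 + 1 = 1
  Ember: 4 + 1 + 0 = 5
Beacon has the highest total.

Beacon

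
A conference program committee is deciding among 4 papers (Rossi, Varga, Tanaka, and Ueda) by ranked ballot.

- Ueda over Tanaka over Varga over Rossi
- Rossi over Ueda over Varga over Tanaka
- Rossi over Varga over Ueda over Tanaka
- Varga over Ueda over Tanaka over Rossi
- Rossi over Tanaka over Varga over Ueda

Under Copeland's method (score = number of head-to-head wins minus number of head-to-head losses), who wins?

Pairwise results:
  Rossi vs Varga: Rossi wins 3–2.
  Rossi vs Tanaka: Rossi wins 3–2.
  Rossi vs Ueda: Rossi wins 3–2.
  Varga vs Tanaka: Varga wins 3–2.
  Varga vs Ueda: Varga wins 3–2.
  Tanaka vs Ueda: Ueda wins 4–1.
Copeland scores (wins − losses):
  Rossi: 3 − 0 = 3
  Varga: 2 − 1 = 1
  Tanaka: 0 − 3 = -3
  Ueda: 1 − 2 = -1
Rossi has the best Copeland score.

Rossi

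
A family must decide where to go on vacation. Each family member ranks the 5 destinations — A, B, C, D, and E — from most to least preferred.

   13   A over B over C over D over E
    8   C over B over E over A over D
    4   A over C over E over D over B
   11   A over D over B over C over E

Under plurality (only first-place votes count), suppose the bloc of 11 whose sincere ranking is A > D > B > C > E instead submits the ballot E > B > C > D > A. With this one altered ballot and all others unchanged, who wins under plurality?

First-place totals with the altered ballot: A 17, B 0, C 8, D 0, E 11.
The winner is unchanged: still A.

A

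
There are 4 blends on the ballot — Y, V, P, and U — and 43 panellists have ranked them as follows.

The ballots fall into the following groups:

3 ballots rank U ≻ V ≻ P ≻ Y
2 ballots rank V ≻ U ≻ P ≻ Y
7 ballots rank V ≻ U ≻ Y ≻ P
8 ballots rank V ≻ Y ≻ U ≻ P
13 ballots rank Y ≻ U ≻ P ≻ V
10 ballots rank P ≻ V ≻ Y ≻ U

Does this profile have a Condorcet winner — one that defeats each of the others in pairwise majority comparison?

No

Head-to-head results (43 voters total):
Y vs V: V wins 30–13.
Y vs P: Y wins 28–15.
Y vs U: Y wins 31–12.
V vs P: P wins 23–20.
V vs U: V wins 27–16.
P vs U: U wins 33–10.
No candidate beats all others: Y beats P beats V beats Y, a majority cycle.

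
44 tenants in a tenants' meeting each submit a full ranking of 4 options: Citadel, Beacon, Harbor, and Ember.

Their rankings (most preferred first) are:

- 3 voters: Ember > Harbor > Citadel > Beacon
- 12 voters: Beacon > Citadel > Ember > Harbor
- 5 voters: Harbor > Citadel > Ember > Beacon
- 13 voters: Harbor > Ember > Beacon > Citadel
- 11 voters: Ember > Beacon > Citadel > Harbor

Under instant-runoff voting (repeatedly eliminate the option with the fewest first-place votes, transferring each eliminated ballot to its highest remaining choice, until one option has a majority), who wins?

Ember

Round 1: Harbor 18, Ember 14, Beacon 12, Citadel 0. Citadel has the fewest and is eliminated.
Round 2: Harbor 18, Ember 14, Beacon 12. Beacon has the fewest and is eliminated.
Round 3: Ember 26, Harbor 18. Ember has a majority.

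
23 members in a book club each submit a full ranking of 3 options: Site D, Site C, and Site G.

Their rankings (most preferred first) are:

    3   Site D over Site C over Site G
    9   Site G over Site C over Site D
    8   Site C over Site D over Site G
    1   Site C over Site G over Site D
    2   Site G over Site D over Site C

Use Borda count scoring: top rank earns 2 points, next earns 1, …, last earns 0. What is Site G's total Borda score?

Borda scores:
  Site D: 3·2 + 9·0 + 8·1 + 0 + 2·1 = 16
  Site C: 3·1 + 9·1 + 8·2 + 2 + 2·0 = 30
  Site G: 3·0 + 9·2 + 8·0 + 1 + 2·2 = 23

23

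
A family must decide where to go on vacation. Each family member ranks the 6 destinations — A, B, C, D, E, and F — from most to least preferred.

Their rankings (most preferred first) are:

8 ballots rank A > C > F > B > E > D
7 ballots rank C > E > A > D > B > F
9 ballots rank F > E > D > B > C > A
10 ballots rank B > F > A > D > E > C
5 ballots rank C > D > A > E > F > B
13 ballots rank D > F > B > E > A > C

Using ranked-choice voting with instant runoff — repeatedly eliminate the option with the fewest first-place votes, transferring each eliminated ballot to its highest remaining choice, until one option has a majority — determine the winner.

Round 1: D 13, C 12, B 10, F 9, A 8, E 0. E has the fewest and is eliminated.
Round 2: D 13, C 12, B 10, F 9, A 8. A has the fewest and is eliminated.
Round 3: C 20, D 13, B 10, F 9. F has the fewest and is eliminated.
Round 4: D 22, C 20, B 10. B has the fewest and is eliminated.
Round 5: D 32, C 20. D has a majority.

D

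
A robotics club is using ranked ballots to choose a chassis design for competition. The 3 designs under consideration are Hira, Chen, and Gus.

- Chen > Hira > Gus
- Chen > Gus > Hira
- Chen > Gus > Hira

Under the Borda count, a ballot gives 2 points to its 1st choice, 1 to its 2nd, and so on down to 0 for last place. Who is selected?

Borda scores:
  Hira: 1 + 0 + 0 = 1
  Chen: 2 + 2 + 2 = 6
  Gus: 0 + 1 + 1 = 2
Chen has the highest total.

Chen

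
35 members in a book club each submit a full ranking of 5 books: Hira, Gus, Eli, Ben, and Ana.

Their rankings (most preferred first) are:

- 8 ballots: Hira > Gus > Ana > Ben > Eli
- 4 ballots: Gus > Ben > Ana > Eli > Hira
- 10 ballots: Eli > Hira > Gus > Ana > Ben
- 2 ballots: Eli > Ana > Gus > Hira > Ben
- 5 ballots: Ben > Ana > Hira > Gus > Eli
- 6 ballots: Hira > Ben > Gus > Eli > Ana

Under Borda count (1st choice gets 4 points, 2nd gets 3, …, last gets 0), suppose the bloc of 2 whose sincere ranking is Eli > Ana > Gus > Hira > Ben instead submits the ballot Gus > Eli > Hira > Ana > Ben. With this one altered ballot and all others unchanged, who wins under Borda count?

Borda totals with the altered ballot: Hira 100, Gus 85, Eli 56, Ben 58, Ana 51.
The winner is unchanged: still Hira.

Hira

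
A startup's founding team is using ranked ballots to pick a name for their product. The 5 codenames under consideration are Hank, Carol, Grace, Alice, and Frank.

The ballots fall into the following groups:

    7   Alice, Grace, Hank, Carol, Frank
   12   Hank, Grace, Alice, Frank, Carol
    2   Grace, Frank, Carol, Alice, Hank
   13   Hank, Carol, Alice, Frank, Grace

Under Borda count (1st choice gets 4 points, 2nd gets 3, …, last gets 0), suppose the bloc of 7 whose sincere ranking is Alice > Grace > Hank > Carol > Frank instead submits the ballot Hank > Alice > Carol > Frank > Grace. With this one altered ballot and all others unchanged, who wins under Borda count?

Borda totals with the altered ballot: Hank 128, Carol 57, Grace 44, Alice 73, Frank 38.
The winner is unchanged: still Hank.

Hank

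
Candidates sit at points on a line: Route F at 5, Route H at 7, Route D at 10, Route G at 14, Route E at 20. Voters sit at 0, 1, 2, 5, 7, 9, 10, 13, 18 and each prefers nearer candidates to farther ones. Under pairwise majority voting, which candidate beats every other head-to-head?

With single-peaked preferences on a line, the Condorcet winner is the candidate closest to the median voter.
The median voter (position 7) is closest to Route H at 7.
Check: Route H vs Route E — voters closer to Route H: 8 of 9.

Route H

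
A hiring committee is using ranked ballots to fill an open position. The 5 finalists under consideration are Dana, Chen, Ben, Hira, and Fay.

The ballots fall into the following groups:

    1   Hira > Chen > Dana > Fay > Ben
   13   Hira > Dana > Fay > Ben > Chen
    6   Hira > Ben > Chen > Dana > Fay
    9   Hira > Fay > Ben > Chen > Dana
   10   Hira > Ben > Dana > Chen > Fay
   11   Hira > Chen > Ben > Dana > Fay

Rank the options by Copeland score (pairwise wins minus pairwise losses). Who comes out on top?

Pairwise results:
  Dana vs Chen: Chen wins 27–23.
  Dana vs Ben: Ben wins 36–14.
  Dana vs Hira: Hira wins 50–0.
  Dana vs Fay: Dana wins 41–9.
  Chen vs Ben: Ben wins 38–12.
  Chen vs Hira: Hira wins 50–0.
  Chen vs Fay: Chen wins 28–22.
  Ben vs Hira: Hira wins 50–0.
  Ben vs Fay: Ben wins 27–23.
  Hira vs Fay: Hira wins 50–0.
Copeland scores (wins − losses):
  Dana: 1 − 3 = -2
  Chen: 2 − 2 = 0
  Ben: 3 − 1 = 2
  Hira: 4 − 0 = 4
  Fay: 0 − 4 = -4
Hira has the best Copeland score.

Hira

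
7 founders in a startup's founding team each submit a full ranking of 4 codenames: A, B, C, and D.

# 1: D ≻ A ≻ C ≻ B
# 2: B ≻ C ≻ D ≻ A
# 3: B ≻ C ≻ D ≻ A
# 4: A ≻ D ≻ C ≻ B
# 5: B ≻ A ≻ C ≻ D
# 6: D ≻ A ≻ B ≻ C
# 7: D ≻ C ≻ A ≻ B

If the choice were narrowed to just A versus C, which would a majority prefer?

Ballots ranking A above C: 4.
Ballots ranking C above A: 3.
A wins the head-to-head, 4–3.

A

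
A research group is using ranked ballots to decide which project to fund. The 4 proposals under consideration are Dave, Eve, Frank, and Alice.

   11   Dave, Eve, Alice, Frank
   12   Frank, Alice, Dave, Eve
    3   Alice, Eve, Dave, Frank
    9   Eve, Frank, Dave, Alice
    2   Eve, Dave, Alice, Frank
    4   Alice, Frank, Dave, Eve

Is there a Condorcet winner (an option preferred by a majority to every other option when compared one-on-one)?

No

Head-to-head results (41 voters total):
Dave vs Eve: Dave wins 27–14.
Dave vs Frank: Frank wins 25–16.
Dave vs Alice: Dave wins 22–19.
Eve vs Frank: Eve wins 25–16.
Eve vs Alice: Eve wins 22–19.
Frank vs Alice: Frank wins 21–20.
No candidate beats all others: Dave beats Eve beats Frank beats Dave, a majority cycle.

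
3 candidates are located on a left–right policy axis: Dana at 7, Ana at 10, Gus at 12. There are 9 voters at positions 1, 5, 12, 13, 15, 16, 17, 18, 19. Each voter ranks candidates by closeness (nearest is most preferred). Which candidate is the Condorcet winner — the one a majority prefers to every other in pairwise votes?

With single-peaked preferences on a line, the Condorcet winner is the candidate closest to the median voter.
The median voter (position 15) is closest to Gus at 12.
Check: Gus vs Dana — voters closer to Gus: 7 of 9.

Gus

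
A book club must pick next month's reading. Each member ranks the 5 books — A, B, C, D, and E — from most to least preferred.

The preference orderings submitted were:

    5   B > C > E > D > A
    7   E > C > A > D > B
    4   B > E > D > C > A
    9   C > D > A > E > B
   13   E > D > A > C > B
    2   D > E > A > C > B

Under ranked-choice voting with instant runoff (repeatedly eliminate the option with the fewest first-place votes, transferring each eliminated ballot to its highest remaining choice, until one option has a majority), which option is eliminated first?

Round 1: E 20, B 9, C 9, D 2, A 0. A has the fewest and is eliminated.
Round 2: E 20, B 9, C 9, D 2. D has the fewest and is eliminated.
Round 3: E 22, B 9, C 9. E has a majority.

A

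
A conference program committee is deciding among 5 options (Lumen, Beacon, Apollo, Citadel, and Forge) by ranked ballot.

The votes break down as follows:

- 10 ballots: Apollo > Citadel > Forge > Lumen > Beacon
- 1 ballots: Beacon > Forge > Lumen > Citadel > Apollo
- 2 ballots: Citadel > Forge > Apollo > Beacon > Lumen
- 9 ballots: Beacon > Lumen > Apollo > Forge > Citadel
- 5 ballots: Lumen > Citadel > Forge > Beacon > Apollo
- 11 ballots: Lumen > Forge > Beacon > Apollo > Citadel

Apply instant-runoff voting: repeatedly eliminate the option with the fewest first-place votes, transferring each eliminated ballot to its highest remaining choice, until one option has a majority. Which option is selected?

Lumen

Round 1: Lumen 16, Beacon 10, Apollo 10, Citadel 2, Forge 0. Forge has the fewest and is eliminated.
Round 2: Lumen 16, Beacon 10, Apollo 10, Citadel 2. Citadel has the fewest and is eliminated.
Round 3: Lumen 16, Apollo 12, Beacon 10. Beacon has the fewest and is eliminated.
Round 4: Lumen 26, Apollo 12. Lumen has a majority.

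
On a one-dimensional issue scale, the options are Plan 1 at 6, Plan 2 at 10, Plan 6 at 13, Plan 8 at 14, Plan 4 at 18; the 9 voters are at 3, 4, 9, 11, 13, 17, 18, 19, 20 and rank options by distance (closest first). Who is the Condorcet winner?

With single-peaked preferences on a line, the Condorcet winner is the candidate closest to the median voter.
The median voter (position 13) is closest to Plan 6 at 13.
Check: Plan 6 vs Plan 8 — voters closer to Plan 6: 5 of 9.

Plan 6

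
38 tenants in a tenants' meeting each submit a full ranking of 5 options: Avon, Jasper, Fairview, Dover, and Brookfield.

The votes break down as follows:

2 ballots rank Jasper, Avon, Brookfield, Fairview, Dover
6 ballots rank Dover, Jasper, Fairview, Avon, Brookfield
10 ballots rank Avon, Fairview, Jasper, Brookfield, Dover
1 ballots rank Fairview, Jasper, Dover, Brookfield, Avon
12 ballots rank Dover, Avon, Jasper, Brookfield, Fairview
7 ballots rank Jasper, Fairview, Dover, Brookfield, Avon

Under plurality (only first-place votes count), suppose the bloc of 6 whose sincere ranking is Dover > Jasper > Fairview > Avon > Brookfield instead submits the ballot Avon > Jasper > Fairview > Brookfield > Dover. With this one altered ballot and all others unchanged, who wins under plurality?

Avon

First-place totals with the altered ballot: Avon 16, Jasper 9, Fairview 1, Dover 12, Brookfield 0.
The switch changes the winner from Dover to Avon.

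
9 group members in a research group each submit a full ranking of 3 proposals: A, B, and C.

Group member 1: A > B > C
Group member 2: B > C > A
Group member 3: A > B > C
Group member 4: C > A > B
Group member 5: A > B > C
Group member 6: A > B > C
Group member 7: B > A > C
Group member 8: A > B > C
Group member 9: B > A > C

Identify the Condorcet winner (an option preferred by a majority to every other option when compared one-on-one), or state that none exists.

Head-to-head results (9 voters total):
A vs B: A wins 6–3.
A vs C: A wins 7–2.
B vs C: B wins 8–1.
A beats each rival — B (6–3), C (7–2) — so A is the Condorcet winner.

A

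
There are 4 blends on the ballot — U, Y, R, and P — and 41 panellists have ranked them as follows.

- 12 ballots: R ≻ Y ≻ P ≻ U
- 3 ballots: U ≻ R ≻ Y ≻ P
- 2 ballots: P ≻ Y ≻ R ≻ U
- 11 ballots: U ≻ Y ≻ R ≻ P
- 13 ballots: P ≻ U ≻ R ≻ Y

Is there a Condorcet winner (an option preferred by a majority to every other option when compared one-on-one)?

Head-to-head results (41 voters total):
U vs Y: U wins 27–14.
U vs R: U wins 27–14.
U vs P: P wins 27–14.
Y vs R: R wins 28–13.
Y vs P: Y wins 26–15.
R vs P: R wins 26–15.
No candidate beats all others: U beats Y beats P beats U, a majority cycle.

No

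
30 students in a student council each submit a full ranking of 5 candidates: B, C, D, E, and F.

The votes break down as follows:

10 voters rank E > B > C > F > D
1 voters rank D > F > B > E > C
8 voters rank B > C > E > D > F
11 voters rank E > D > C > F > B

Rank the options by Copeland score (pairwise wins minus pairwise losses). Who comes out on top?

E

Pairwise results:
  B vs C: B wins 19–11.
  B vs D: B wins 18–12.
  B vs E: E wins 21–9.
  B vs F: B wins 18–12.
  C vs D: C wins 18–12.
  C vs E: E wins 22–8.
  C vs F: C wins 29–1.
  D vs E: E wins 29–1.
  D vs F: D wins 20–10.
  E vs F: E wins 29–1.
Copeland scores (wins − losses):
  B: 3 − 1 = 2
  C: 2 − 2 = 0
  D: 1 − 3 = -2
  E: 4 − 0 = 4
  F: 0 − 4 = -4
E has the best Copeland score.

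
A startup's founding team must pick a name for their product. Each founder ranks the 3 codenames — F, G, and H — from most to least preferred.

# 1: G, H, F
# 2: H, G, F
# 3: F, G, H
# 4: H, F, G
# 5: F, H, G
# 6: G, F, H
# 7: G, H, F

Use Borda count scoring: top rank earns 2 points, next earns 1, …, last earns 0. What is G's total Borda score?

Borda scores:
  F: 0 + 0 + 2 + 1 + 2 + 1 + 0 = 6
  G: 2 + 1 + 1 + 0 + 0 + 2 + 2 = 8
  H: 1 + 2 + 0 + 2 + 1 + 0 + 1 = 7

8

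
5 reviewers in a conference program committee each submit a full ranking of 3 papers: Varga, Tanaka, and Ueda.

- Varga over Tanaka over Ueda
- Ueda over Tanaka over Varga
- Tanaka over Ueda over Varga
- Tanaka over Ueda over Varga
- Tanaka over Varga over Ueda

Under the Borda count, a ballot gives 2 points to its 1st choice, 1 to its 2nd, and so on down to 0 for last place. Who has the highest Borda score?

Tanaka

Borda scores:
  Varga: 2 + 0 + 0 + 0 + 1 = 3
  Tanaka: 1 + 1 + 2 + 2 + 2 = 8
  Ueda: 0 + 2 + 1 + 1 + 0 = 4
Tanaka has the highest total.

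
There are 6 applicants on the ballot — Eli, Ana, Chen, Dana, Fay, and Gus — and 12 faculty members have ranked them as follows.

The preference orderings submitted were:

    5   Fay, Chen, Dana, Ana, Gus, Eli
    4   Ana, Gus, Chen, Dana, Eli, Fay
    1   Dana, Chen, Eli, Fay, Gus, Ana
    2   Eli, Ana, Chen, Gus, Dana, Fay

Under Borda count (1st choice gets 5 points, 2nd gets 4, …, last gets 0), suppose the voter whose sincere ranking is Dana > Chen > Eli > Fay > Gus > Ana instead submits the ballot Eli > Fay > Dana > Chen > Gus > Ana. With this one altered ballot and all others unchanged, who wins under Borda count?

Borda totals with the altered ballot: Eli 19, Ana 38, Chen 40, Dana 28, Fay 29, Gus 26.
The winner is unchanged: still Chen.

Chen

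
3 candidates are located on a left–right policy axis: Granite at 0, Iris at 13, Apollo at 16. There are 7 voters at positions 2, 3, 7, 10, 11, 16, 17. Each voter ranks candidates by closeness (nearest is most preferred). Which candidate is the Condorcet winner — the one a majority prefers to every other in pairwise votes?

Iris

With single-peaked preferences on a line, the Condorcet winner is the candidate closest to the median voter.
The median voter (position 10) is closest to Iris at 13.
Check: Iris vs Apollo — voters closer to Iris: 5 of 7.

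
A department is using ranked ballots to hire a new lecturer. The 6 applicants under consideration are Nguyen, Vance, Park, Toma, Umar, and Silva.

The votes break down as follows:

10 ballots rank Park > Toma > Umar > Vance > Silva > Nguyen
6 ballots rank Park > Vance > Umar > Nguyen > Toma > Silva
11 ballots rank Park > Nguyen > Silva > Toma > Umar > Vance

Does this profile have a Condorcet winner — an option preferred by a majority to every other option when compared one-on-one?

Head-to-head results (27 voters total):
Nguyen vs Vance: Vance wins 16–11.
Nguyen vs Park: Park wins 27–0.
Nguyen vs Toma: Nguyen wins 17–10.
Nguyen vs Umar: Umar wins 16–11.
Nguyen vs Silva: Nguyen wins 17–10.
Vance vs Park: Park wins 27–0.
Vance vs Toma: Toma wins 21–6.
Vance vs Umar: Umar wins 21–6.
Vance vs Silva: Vance wins 16–11.
Park vs Toma: Park wins 27–0.
Park vs Umar: Park wins 27–0.
Park vs Silva: Park wins 27–0.
Toma vs Umar: Toma wins 21–6.
Toma vs Silva: Toma wins 16–11.
Umar vs Silva: Umar wins 16–11.
Park beats each rival — Nguyen (27–0), Vance (27–0), Toma (27–0), Umar (27–0), Silva (27–0) — so Park is the Condorcet winner.

Yes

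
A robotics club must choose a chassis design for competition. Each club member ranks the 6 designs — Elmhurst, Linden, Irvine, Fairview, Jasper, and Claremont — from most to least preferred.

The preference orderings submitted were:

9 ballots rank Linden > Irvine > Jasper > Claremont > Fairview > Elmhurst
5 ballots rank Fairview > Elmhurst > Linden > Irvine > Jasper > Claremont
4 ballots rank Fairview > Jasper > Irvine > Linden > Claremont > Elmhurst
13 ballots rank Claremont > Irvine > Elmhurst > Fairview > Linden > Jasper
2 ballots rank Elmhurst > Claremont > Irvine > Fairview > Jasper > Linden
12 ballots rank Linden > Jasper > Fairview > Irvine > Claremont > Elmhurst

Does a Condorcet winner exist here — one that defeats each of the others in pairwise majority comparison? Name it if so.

None — there is no Condorcet winner

Head-to-head results (45 voters total):
Elmhurst vs Linden: Linden wins 25–20.
Elmhurst vs Irvine: Irvine wins 38–7.
Elmhurst vs Fairview: Fairview wins 30–15.
Elmhurst vs Jasper: Jasper wins 25–20.
Elmhurst vs Claremont: Claremont wins 38–7.
Linden vs Irvine: Linden wins 26–19.
Linden vs Fairview: Fairview wins 24–21.
Linden vs Jasper: Linden wins 39–6.
Linden vs Claremont: Linden wins 30–15.
Irvine vs Fairview: Irvine wins 24–21.
Irvine vs Jasper: Irvine wins 29–16.
Irvine vs Claremont: Irvine wins 30–15.
Fairview vs Jasper: Fairview wins 24–21.
Fairview vs Claremont: Claremont wins 24–21.
Jasper vs Claremont: Jasper wins 30–15.
No candidate beats all others: Linden beats Irvine beats Fairview beats Linden, a majority cycle.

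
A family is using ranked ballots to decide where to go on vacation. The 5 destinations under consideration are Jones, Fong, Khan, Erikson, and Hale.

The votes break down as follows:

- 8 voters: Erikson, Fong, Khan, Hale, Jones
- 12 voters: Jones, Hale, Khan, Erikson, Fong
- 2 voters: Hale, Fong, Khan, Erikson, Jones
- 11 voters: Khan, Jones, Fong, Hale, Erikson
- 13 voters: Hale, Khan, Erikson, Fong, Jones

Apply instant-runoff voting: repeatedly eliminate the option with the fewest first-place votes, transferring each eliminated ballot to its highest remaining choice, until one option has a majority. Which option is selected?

Round 1: Hale 15, Jones 12, Khan 11, Erikson 8, Fong 0. Fong has the fewest and is eliminated.
Round 2: Hale 15, Jones 12, Khan 11, Erikson 8. Erikson has the fewest and is eliminated.
Round 3: Khan 19, Hale 15, Jones 12. Jones has the fewest and is eliminated.
Round 4: Hale 27, Khan 19. Hale has a majority.

Hale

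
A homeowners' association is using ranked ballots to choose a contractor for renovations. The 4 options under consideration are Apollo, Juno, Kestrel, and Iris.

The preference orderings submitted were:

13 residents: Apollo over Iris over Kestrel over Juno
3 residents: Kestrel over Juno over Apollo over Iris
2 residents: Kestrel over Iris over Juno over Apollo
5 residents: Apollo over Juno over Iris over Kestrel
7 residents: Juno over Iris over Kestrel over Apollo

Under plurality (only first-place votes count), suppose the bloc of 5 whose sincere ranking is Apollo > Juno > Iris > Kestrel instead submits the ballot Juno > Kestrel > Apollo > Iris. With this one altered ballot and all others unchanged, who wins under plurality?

Apollo

First-place totals with the altered ballot: Apollo 13, Juno 12, Kestrel 5, Iris 0.
The winner is unchanged: still Apollo.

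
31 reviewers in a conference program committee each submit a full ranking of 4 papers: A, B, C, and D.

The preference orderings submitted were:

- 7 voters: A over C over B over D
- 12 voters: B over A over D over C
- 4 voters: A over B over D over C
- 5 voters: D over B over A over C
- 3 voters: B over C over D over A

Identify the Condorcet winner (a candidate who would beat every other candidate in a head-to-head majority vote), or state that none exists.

Head-to-head results (31 voters total):
A vs B: B wins 20–11.
A vs C: A wins 28–3.
A vs D: A wins 23–8.
B vs C: B wins 24–7.
B vs D: B wins 26–5.
C vs D: D wins 21–10.
B beats each rival — A (20–11), C (24–7), D (26–5) — so B is the Condorcet winner.

B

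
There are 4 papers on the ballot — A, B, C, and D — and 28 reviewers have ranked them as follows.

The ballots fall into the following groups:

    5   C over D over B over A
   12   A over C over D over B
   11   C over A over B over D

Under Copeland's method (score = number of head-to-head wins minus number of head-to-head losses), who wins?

C

Pairwise results:
  A vs B: A wins 23–5.
  A vs C: C wins 16–12.
  A vs D: A wins 23–5.
  B vs C: C wins 28–0.
  B vs D: D wins 17–11.
  C vs D: C wins 28–0.
Copeland scores (wins − losses):
  A: 2 − 1 = 1
  B: 0 − 3 = -3
  C: 3 − 0 = 3
  D: 1 − 2 = -1
C has the best Copeland score.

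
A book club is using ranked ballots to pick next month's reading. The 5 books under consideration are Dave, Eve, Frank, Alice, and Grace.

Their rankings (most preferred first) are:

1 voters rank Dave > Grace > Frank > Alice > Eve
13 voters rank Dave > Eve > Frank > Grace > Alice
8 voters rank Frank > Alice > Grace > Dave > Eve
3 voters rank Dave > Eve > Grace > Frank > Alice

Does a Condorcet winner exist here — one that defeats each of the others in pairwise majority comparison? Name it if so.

Head-to-head results (25 voters total):
Dave vs Eve: Dave wins 25–0.
Dave vs Frank: Dave wins 17–8.
Dave vs Alice: Dave wins 17–8.
Dave vs Grace: Dave wins 17–8.
Eve vs Frank: Eve wins 16–9.
Eve vs Alice: Eve wins 16–9.
Eve vs Grace: Eve wins 16–9.
Frank vs Alice: Frank wins 25–0.
Frank vs Grace: Frank wins 21–4.
Alice vs Grace: Grace wins 17–8.
Dave beats each rival — Eve (25–0), Frank (17–8), Alice (17–8), Grace (17–8) — so Dave is the Condorcet winner.

Dave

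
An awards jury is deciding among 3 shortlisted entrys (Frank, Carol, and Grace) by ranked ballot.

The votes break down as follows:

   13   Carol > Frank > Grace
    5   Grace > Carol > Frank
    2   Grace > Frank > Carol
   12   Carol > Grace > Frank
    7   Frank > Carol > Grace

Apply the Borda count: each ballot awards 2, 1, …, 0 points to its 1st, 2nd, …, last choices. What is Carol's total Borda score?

62

Borda scores:
  Frank: 13·1 + 5·0 + 2·1 + 12·0 + 7·2 = 29
  Carol: 13·2 + 5·1 + 2·0 + 12·2 + 7·1 = 62
  Grace: 13·0 + 5·2 + 2·2 + 12·1 + 7·0 = 26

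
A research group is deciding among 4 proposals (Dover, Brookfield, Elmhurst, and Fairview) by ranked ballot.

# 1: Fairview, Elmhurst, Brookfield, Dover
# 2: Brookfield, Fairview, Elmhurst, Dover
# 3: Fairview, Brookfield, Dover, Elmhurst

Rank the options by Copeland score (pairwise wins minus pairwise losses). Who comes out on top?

Pairwise results:
  Dover vs Brookfield: Brookfield wins 3–0.
  Dover vs Elmhurst: Elmhurst wins 2–1.
  Dover vs Fairview: Fairview wins 3–0.
  Brookfield vs Elmhurst: Brookfield wins 2–1.
  Brookfield vs Fairview: Fairview wins 2–1.
  Elmhurst vs Fairview: Fairview wins 3–0.
Copeland scores (wins − losses):
  Dover: 0 − 3 = -3
  Brookfield: 2 − 1 = 1
  Elmhurst: 1 − 2 = -1
  Fairview: 3 − 0 = 3
Fairview has the best Copeland score.

Fairview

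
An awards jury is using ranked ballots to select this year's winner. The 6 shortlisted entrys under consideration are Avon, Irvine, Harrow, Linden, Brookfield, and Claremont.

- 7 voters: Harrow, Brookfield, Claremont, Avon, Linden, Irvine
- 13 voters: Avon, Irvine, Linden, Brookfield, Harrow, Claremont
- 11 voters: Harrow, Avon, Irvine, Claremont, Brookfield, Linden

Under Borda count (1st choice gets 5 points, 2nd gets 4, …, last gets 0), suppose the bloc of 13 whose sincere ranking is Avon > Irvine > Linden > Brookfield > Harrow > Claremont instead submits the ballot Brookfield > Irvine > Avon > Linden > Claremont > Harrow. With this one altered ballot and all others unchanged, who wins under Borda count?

Brookfield

Borda totals with the altered ballot: Avon 97, Irvine 85, Harrow 90, Linden 33, Brookfield 104, Claremont 56.
The switch changes the winner from Avon to Brookfield.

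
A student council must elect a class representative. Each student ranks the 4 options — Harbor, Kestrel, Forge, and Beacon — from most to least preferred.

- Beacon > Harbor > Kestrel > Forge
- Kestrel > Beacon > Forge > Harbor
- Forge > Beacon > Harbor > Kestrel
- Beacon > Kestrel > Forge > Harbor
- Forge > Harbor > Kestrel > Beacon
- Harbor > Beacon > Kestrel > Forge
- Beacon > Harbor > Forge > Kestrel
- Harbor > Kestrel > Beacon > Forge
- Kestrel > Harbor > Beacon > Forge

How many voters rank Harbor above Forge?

5

Ballots ranking Harbor above Forge: 5.
Ballots ranking Forge above Harbor: 4.
So 5 of 9 voters prefer Harbor to Forge.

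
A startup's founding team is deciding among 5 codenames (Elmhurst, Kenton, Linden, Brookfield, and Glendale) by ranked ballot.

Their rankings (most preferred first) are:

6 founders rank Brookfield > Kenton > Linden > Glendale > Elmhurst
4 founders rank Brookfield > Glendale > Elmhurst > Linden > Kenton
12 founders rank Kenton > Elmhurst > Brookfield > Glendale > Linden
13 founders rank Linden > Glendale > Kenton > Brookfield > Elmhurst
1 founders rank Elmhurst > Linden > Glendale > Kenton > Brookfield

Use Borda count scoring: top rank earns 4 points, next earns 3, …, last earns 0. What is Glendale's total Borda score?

Borda scores:
  Elmhurst: 6·0 + 4·2 + 12·3 + 13·0 + 4 = 48
  Kenton: 6·3 + 4·0 + 12·4 + 13·2 + 1 = 93
  Linden: 6·2 + 4·1 + 12·0 + 13·4 + 3 = 71
  Brookfield: 6·4 + 4·4 + 12·2 + 13·1 + 0 = 77
  Glendale: 6·1 + 4·3 + 12·1 + 13·3 + 2 = 71

71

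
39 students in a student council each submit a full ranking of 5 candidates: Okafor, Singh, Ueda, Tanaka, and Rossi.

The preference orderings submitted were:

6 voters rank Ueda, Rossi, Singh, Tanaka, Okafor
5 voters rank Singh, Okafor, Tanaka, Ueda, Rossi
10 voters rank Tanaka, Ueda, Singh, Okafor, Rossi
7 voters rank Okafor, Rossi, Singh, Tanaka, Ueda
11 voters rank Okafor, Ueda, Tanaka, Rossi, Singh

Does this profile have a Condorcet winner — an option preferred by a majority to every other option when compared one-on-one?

No

Head-to-head results (39 voters total):
Okafor vs Singh: Singh wins 21–18.
Okafor vs Ueda: Okafor wins 23–16.
Okafor vs Tanaka: Okafor wins 23–16.
Okafor vs Rossi: Okafor wins 33–6.
Singh vs Ueda: Ueda wins 27–12.
Singh vs Tanaka: Tanaka wins 21–18.
Singh vs Rossi: Rossi wins 24–15.
Ueda vs Tanaka: Tanaka wins 22–17.
Ueda vs Rossi: Ueda wins 32–7.
Tanaka vs Rossi: Tanaka wins 26–13.
No candidate beats all others: Okafor beats Ueda beats Singh beats Okafor, a majority cycle.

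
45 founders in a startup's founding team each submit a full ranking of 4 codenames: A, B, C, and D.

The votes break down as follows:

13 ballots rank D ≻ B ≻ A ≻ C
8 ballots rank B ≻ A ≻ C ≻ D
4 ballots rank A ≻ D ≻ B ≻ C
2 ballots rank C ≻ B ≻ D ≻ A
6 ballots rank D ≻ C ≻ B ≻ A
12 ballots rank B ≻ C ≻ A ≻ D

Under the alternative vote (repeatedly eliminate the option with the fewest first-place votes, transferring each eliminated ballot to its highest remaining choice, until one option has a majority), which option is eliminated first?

C

Round 1: B 20, D 19, A 4, C 2. C has the fewest and is eliminated.
Round 2: B 22, D 19, A 4. A has the fewest and is eliminated.
Round 3: D 23, B 22. D has a majority.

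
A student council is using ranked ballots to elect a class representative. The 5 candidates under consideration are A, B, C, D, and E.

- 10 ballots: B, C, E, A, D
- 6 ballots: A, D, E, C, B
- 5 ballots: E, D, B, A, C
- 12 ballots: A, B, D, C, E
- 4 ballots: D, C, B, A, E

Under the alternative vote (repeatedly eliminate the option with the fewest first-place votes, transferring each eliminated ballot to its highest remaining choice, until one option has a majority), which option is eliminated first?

C

Round 1: A 18, B 10, E 5, D 4, C 0. C has the fewest and is eliminated.
Round 2: A 18, B 10, E 5, D 4. D has the fewest and is eliminated.
Round 3: A 18, B 14, E 5. E has the fewest and is eliminated.
Round 4: B 19, A 18. B has a majority.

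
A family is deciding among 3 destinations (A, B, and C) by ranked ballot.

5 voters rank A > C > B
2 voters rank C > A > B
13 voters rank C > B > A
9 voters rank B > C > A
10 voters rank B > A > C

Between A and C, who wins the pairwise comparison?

C

Ballots ranking A above C: 5+10 = 15.
Ballots ranking C above A: 2+13+9 = 24.
C wins the head-to-head, 24–15.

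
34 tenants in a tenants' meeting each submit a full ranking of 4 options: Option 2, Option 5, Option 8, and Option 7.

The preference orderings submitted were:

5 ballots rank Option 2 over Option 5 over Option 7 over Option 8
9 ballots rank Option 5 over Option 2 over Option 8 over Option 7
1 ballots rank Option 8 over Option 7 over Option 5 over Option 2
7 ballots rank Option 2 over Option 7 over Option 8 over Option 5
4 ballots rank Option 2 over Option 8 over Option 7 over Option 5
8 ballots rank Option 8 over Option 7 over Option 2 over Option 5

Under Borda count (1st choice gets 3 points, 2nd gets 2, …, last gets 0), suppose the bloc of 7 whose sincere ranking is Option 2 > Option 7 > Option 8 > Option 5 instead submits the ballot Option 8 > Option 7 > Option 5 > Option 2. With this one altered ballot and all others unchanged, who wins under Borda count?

Option 8

Borda totals with the altered ballot: Option 2 53, Option 5 45, Option 8 65, Option 7 41.
The switch changes the winner from Option 2 to Option 8.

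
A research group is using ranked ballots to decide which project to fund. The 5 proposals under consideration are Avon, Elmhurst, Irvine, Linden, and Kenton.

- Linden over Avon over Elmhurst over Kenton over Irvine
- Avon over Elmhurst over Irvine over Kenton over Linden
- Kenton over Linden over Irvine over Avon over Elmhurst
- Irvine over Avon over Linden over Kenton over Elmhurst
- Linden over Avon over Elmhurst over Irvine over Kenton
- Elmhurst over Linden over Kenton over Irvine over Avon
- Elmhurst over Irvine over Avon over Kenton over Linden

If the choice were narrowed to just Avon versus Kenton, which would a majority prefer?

Ballots ranking Avon above Kenton: 5.
Ballots ranking Kenton above Avon: 2.
Avon wins the head-to-head, 5–2.

Avon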